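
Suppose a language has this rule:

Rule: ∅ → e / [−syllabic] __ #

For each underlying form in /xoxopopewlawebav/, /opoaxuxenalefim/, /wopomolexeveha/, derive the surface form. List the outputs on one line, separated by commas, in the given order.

/xoxopopewlawebav/: the form ends in the consonant /v/, so [e] is inserted word-finally. → [xoxopopewlawebave].
/opoaxuxenalefim/: the form ends in the consonant /m/, so [e] is inserted word-finally. → [opoaxuxenalefime].
/wopomolexeveha/: the rule's environment is not met; surfaces unchanged as [wopomolexeveha].

xoxopopewlawebave, opoaxuxenalefime, wopomolexeveha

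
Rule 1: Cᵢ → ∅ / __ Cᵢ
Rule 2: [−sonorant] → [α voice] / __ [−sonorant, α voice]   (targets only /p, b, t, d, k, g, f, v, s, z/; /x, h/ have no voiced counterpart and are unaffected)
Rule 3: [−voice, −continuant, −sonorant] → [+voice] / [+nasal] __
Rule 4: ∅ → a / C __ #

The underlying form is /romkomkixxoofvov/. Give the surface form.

Rule 1 (degemination): /xx/ is a geminate; the first /x/ deletes. /romkomkixxoofvov/ → romkomkixoofvov.
Rule 2 (regressive voicing assimilation): /f/ precedes the voiced obstruent /v/, so it voices to [v] by assimilation. /romkomkixoofvov/ → romkomkixoovvov.
Rule 3 (post-nasal voicing): /k/ is a voiceless stop immediately after the nasal /m/, so it voices to [g]. /k/ is a voiceless stop immediately after the nasal /m/, so it voices to [g]. /romkomkixoovvov/ → romgomgixoovvov.
Rule 4 (final a-epenthesis): the form ends in the consonant /v/, so [a] is inserted word-finally. /romgomgixoovvov/ → romgomgixoovvova.

romgomgixoovvova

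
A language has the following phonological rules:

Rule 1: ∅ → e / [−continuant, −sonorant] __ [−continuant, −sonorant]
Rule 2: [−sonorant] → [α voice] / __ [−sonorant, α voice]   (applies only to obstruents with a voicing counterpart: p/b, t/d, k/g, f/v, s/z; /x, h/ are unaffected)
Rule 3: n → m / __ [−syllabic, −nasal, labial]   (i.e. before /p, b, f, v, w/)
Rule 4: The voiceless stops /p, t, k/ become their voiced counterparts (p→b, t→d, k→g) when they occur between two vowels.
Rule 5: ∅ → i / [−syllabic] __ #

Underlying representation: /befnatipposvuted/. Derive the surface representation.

befnadibebozvudedi

Rule 1 (stop-cluster e-epenthesis): /p/ and /p/ form a stop–stop cluster, so [e] is inserted between them. /befnatipposvuted/ → befnatipeposvuted.
Rule 2 (regressive voicing assimilation): /s/ precedes the voiced obstruent /v/, so it voices to [z] by assimilation. /befnatipeposvuted/ → befnatipepozvuted.
Rule 3 (nasal place assimilation): no segment meets the environment; /befnatipepozvuted/ is unchanged.
Rule 4 (intervocalic voicing): /t/ is a voiceless stop between vowels /a/ and /i/, so it voices to [d]. /p/ is a voiceless stop between vowels /i/ and /e/, so it voices to [b]. /p/ is a voiceless stop between vowels /e/ and /o/, so it voices to [b]. /t/ is a voiceless stop between vowels /u/ and /e/, so it voices to [d]. /befnatipepozvuted/ → befnadibebozvuded.
Rule 5 (final i-epenthesis): the form ends in the consonant /d/, so [i] is inserted word-finally. /befnadibebozvuded/ → befnadibebozvudedi.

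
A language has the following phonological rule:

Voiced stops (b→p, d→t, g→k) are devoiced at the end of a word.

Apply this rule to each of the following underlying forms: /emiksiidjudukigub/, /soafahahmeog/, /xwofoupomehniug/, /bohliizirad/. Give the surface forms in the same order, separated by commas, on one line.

/emiksiidjudukigub/: /b/ is a voiced stop in word-final position, so it devoices to [p]. → [emiksiidjudukigup].
/soafahahmeog/: /g/ is a voiced stop in word-final position, so it devoices to [k]. → [soafahahmeok].
/xwofoupomehniug/: /g/ is a voiced stop in word-final position, so it devoices to [k]. → [xwofoupomehniuk].
/bohliizirad/: /d/ is a voiced stop in word-final position, so it devoices to [t]. → [bohliizirat].

emiksiidjudukigup, soafahahmeok, xwofoupomehniuk, bohliizirat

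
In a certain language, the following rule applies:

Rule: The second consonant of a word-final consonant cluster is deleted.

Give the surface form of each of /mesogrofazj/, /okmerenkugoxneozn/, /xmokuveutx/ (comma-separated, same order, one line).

mesogrofaz, okmerenkugoxneoz, xmokuveut

/mesogrofazj/: /j/ is the second consonant of a word-final cluster /zj/, so it deletes. → [mesogrofaz].
/okmerenkugoxneozn/: /n/ is the second consonant of a word-final cluster /zn/, so it deletes. → [okmerenkugoxneoz].
/xmokuveutx/: /x/ is the second consonant of a word-final cluster /tx/, so it deletes. → [xmokuveut].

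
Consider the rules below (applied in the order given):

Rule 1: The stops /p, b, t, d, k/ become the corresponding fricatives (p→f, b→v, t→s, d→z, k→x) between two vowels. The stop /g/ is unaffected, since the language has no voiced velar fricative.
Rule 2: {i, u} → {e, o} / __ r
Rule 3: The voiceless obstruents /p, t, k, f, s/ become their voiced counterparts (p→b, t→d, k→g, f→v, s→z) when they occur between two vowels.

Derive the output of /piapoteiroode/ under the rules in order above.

piavozeerooze

Rule 1 (intervocalic spirantization): /p/ is a stop between vowels /a/ and /o/, so it spirantizes to the fricative [f]. /t/ is a stop between vowels /o/ and /e/, so it spirantizes to the fricative [s]. /d/ is a stop between vowels /o/ and /e/, so it spirantizes to the fricative [z]. /piapoteiroode/ → piafoseirooze.
Rule 2 (pre-rhotic lowering): /i/ is a high vowel immediately before /r/, so it lowers to [e]. /piafoseirooze/ → piafoseerooze.
Rule 3 (intervocalic voicing): /f/ is a voiceless obstruent between vowels /a/ and /o/, so it voices to [v]. /s/ is a voiceless obstruent between vowels /o/ and /e/, so it voices to [z]. /piafoseerooze/ → piavozeerooze.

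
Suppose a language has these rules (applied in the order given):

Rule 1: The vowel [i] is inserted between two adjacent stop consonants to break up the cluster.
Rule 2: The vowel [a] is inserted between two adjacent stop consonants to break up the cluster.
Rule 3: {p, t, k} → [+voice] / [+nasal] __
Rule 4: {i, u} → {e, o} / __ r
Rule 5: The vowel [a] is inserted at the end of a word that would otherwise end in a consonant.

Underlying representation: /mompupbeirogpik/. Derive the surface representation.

Rule 1 (stop-cluster i-epenthesis): /p/ and /b/ form a stop–stop cluster, so [i] is inserted between them. /g/ and /p/ form a stop–stop cluster, so [i] is inserted between them. /mompupbeirogpik/ → mompupibeirogipik.
Rule 2 (stop-cluster a-epenthesis): no segment meets the environment; /mompupibeirogipik/ is unchanged.
Rule 3 (post-nasal voicing): /p/ is a voiceless stop immediately after the nasal /m/, so it voices to [b]. /mompupibeirogipik/ → mombupibeirogipik.
Rule 4 (pre-rhotic lowering): /i/ is a high vowel immediately before /r/, so it lowers to [e]. /mombupibeirogipik/ → mombupibeerogipik.
Rule 5 (final a-epenthesis): the form ends in the consonant /k/, so [a] is inserted word-finally. /mombupibeerogipik/ → mombupibeerogipika.

mombupibeerogipika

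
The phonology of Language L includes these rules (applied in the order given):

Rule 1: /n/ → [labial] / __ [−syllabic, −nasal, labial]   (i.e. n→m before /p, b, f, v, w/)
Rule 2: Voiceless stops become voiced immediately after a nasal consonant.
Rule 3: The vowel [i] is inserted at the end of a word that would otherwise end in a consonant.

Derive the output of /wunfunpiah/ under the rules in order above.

Rule 1 (nasal place assimilation): /n/ precedes the labial consonant /f/, so it assimilates in place to [m]. /n/ precedes the labial consonant /p/, so it assimilates in place to [m]. /wunfunpiah/ → wumfumpiah.
Rule 2 (post-nasal voicing): /p/ is a voiceless stop immediately after the nasal /m/, so it voices to [b]. /wumfumpiah/ → wumfumbiah.
Rule 3 (final i-epenthesis): the form ends in the consonant /h/, so [i] is inserted word-finally. /wumfumbiah/ → wumfumbiahi.

wumfumbiahi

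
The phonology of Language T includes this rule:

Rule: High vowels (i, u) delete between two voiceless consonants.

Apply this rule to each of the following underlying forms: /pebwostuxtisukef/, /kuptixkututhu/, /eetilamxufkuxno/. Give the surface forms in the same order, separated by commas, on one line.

/pebwostuxtisukef/: /u/ is a high vowel flanked by voiceless consonants /t/ and /x/, so it deletes. /i/ is a high vowel flanked by voiceless consonants /t/ and /s/, so it deletes. /u/ is a high vowel flanked by voiceless consonants /s/ and /k/, so it deletes. → [pebwostxtskef].
/kuptixkututhu/: /u/ is a high vowel flanked by voiceless consonants /k/ and /p/, so it deletes. /i/ is a high vowel flanked by voiceless consonants /t/ and /x/, so it deletes. /u/ is a high vowel flanked by voiceless consonants /k/ and /t/, so it deletes. /u/ is a high vowel flanked by voiceless consonants /t/ and /t/, so it deletes. → [kptxktthu].
/eetilamxufkuxno/: /u/ is a high vowel flanked by voiceless consonants /x/ and /f/, so it deletes. /u/ is a high vowel flanked by voiceless consonants /k/ and /x/, so it deletes. → [eetilamxfkxno].

pebwostxtskef, kptxktthu, eetilamxfkxno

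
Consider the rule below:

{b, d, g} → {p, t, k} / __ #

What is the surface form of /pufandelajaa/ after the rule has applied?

No segment of /pufandelajaa/ meets the structural description of the rule, so the form surfaces unchanged.

pufandelajaa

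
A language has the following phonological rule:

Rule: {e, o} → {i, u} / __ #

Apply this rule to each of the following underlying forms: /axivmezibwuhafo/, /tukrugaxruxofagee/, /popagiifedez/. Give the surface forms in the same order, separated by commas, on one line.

axivmezibwuhafu, tukrugaxruxofagei, popagiifedez

/axivmezibwuhafo/: /o/ is a mid vowel in word-final position, so it raises to [u]. → [axivmezibwuhafu].
/tukrugaxruxofagee/: /e/ is a mid vowel in word-final position, so it raises to [i]. → [tukrugaxruxofagei].
/popagiifedez/: the rule's environment is not met; surfaces unchanged as [popagiifedez].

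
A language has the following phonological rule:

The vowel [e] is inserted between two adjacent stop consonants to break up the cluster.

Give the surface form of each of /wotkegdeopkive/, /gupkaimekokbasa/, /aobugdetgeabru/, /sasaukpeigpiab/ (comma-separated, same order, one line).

/wotkegdeopkive/: /t/ and /k/ form a stop–stop cluster, so [e] is inserted between them. /g/ and /d/ form a stop–stop cluster, so [e] is inserted between them. /p/ and /k/ form a stop–stop cluster, so [e] is inserted between them. → [wotekegedeopekive].
/gupkaimekokbasa/: /p/ and /k/ form a stop–stop cluster, so [e] is inserted between them. /k/ and /b/ form a stop–stop cluster, so [e] is inserted between them. → [gupekaimekokebasa].
/aobugdetgeabru/: /g/ and /d/ form a stop–stop cluster, so [e] is inserted between them. /t/ and /g/ form a stop–stop cluster, so [e] is inserted between them. → [aobugedetegeabru].
/sasaukpeigpiab/: /k/ and /p/ form a stop–stop cluster, so [e] is inserted between them. /g/ and /p/ form a stop–stop cluster, so [e] is inserted between them. → [sasaukepeigepiab].

wotekegedeopekive, gupekaimekokebasa, aobugedetegeabru, sasaukepeigepiab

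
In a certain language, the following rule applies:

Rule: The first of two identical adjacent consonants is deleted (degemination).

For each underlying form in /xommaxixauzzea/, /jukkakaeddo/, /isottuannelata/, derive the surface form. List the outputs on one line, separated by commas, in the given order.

/xommaxixauzzea/: /mm/ is a geminate; the first /m/ deletes. /zz/ is a geminate; the first /z/ deletes. → [xomaxixauzea].
/jukkakaeddo/: /kk/ is a geminate; the first /k/ deletes. /dd/ is a geminate; the first /d/ deletes. → [jukakaedo].
/isottuannelata/: /tt/ is a geminate; the first /t/ deletes. /nn/ is a geminate; the first /n/ deletes. → [isotuanelata].

xomaxixauzea, jukakaedo, isotuanelata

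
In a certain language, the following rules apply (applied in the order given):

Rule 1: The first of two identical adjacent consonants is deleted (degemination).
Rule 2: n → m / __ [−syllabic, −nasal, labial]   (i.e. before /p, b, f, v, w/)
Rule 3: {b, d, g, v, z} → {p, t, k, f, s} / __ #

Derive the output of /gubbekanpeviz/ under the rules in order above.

Rule 1 (degemination): /bb/ is a geminate; the first /b/ deletes. /gubbekanpeviz/ → gubekanpeviz.
Rule 2 (nasal place assimilation): /n/ precedes the labial consonant /p/, so it assimilates in place to [m]. /gubekanpeviz/ → gubekampeviz.
Rule 3 (final devoicing): /z/ is a voiced obstruent in word-final position, so it devoices to [s]. /gubekampeviz/ → gubekampevis.

gubekampevis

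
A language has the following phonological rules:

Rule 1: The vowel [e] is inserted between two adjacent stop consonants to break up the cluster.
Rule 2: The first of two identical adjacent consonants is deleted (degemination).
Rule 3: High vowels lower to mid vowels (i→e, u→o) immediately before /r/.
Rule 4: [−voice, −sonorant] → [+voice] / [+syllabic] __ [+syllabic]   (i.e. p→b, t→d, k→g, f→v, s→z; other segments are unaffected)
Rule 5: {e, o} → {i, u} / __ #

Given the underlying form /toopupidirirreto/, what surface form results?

toobubidereredu

Rule 1 (stop-cluster e-epenthesis): no segment meets the environment; /toopupidirirreto/ is unchanged.
Rule 2 (degemination): /rr/ is a geminate; the first /r/ deletes. /toopupidirirreto/ → toopupidirireto.
Rule 3 (pre-rhotic lowering): /i/ is a high vowel immediately before /r/, so it lowers to [e]. /i/ is a high vowel immediately before /r/, so it lowers to [e]. /toopupidirireto/ → toopupiderereto.
Rule 4 (intervocalic voicing): /p/ is a voiceless obstruent between vowels /o/ and /u/, so it voices to [b]. /p/ is a voiceless obstruent between vowels /u/ and /i/, so it voices to [b]. /t/ is a voiceless obstruent between vowels /e/ and /o/, so it voices to [d]. /toopupiderereto/ → toobubidereredo.
Rule 5 (final vowel raising): /o/ is a mid vowel in word-final position, so it raises to [u]. /toobubidereredo/ → toobubidereredu.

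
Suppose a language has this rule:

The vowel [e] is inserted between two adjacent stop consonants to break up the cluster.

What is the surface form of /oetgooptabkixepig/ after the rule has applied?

/t/ and /g/ form a stop–stop cluster, so [e] is inserted between them.
/p/ and /t/ form a stop–stop cluster, so [e] is inserted between them.
/b/ and /k/ form a stop–stop cluster, so [e] is inserted between them.
Surface form: [oetegoopetabekixepig].

oetegoopetabekixepig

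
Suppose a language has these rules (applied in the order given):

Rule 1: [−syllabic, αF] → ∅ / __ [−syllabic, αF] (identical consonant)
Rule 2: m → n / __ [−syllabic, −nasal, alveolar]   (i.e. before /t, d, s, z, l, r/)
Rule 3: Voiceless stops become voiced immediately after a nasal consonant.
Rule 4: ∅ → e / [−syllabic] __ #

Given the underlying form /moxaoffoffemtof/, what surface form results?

Rule 1 (degemination): /ff/ is a geminate; the first /f/ deletes. /ff/ is a geminate; the first /f/ deletes. /moxaoffoffemtof/ → moxaofofemtof.
Rule 2 (nasal place assimilation): /m/ precedes the alveolar consonant /t/, so it assimilates in place to [n]. /moxaofofemtof/ → moxaofofentof.
Rule 3 (post-nasal voicing): /t/ is a voiceless stop immediately after the nasal /n/, so it voices to [d]. /moxaofofentof/ → moxaofofendof.
Rule 4 (final e-epenthesis): the form ends in the consonant /f/, so [e] is inserted word-finally. /moxaofofendof/ → moxaofofendofe.

moxaofofendofe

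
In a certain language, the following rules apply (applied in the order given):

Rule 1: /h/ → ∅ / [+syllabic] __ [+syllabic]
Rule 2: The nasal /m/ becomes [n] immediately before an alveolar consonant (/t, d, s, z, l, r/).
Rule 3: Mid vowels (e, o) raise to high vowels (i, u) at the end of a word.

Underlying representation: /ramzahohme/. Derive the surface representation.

Rule 1 (intervocalic h-deletion): /h/ occurs between vowels /a/ and /o/, so it deletes. /ramzahohme/ → ramzaohme.
Rule 2 (nasal place assimilation): /m/ precedes the alveolar consonant /z/, so it assimilates in place to [n]. /ramzaohme/ → ranzaohme.
Rule 3 (final vowel raising): /e/ is a mid vowel in word-final position, so it raises to [i]. /ranzaohme/ → ranzaohmi.

ranzaohmi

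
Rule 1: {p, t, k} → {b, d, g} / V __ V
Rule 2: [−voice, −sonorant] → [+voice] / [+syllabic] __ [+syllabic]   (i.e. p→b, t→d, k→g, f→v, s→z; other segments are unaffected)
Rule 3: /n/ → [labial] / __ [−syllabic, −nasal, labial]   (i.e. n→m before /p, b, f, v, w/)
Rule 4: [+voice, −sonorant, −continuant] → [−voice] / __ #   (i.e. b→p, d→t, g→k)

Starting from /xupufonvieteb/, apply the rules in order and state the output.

Rule 1 (intervocalic voicing): /p/ is a voiceless stop between vowels /u/ and /u/, so it voices to [b]. /t/ is a voiceless stop between vowels /e/ and /e/, so it voices to [d]. /xupufonvieteb/ → xubufonviedeb.
Rule 2 (intervocalic voicing): /f/ is a voiceless obstruent between vowels /u/ and /o/, so it voices to [v]. /xubufonviedeb/ → xubuvonviedeb.
Rule 3 (nasal place assimilation): /n/ precedes the labial consonant /v/, so it assimilates in place to [m]. /xubuvonviedeb/ → xubuvomviedeb.
Rule 4 (final devoicing): /b/ is a voiced stop in word-final position, so it devoices to [p]. /xubuvomviedeb/ → xubuvomviedep.

xubuvomviedep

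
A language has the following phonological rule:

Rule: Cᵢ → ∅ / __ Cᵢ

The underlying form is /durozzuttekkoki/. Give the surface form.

durozutekoki

/zz/ is a geminate; the first /z/ deletes.
/tt/ is a geminate; the first /t/ deletes.
/kk/ is a geminate; the first /k/ deletes.
Surface form: [durozutekoki].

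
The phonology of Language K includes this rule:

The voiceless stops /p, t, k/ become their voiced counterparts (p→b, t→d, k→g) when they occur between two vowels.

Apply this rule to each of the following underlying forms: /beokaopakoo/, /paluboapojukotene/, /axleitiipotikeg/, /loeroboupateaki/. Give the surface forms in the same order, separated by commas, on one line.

/beokaopakoo/: /k/ is a voiceless stop between vowels /o/ and /a/, so it voices to [g]. /p/ is a voiceless stop between vowels /o/ and /a/, so it voices to [b]. /k/ is a voiceless stop between vowels /a/ and /o/, so it voices to [g]. → [beogaobagoo].
/paluboapojukotene/: /p/ is a voiceless stop between vowels /a/ and /o/, so it voices to [b]. /k/ is a voiceless stop between vowels /u/ and /o/, so it voices to [g]. /t/ is a voiceless stop between vowels /o/ and /e/, so it voices to [d]. → [paluboabojugodene].
/axleitiipotikeg/: /t/ is a voiceless stop between vowels /i/ and /i/, so it voices to [d]. /p/ is a voiceless stop between vowels /i/ and /o/, so it voices to [b]. /t/ is a voiceless stop between vowels /o/ and /i/, so it voices to [d]. /k/ is a voiceless stop between vowels /i/ and /e/, so it voices to [g]. → [axleidiibodigeg].
/loeroboupateaki/: /p/ is a voiceless stop between vowels /u/ and /a/, so it voices to [b]. /t/ is a voiceless stop between vowels /a/ and /e/, so it voices to [d]. /k/ is a voiceless stop between vowels /a/ and /i/, so it voices to [g]. → [loeroboubadeagi].

beogaobagoo, paluboabojugodene, axleidiibodigeg, loeroboubadeagi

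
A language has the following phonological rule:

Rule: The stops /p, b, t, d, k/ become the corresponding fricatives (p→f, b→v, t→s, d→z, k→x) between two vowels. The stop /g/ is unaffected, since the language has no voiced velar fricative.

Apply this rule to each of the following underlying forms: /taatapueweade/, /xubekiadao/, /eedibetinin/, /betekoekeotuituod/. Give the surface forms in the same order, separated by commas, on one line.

taasafueweaze, xuvexiazao, eezivesinin, besexoexeosuisuod

/taatapueweade/: /t/ is a stop between vowels /a/ and /a/, so it spirantizes to the fricative [s]. /p/ is a stop between vowels /a/ and /u/, so it spirantizes to the fricative [f]. /d/ is a stop between vowels /a/ and /e/, so it spirantizes to the fricative [z]. → [taasafueweaze].
/xubekiadao/: /b/ is a stop between vowels /u/ and /e/, so it spirantizes to the fricative [v]. /k/ is a stop between vowels /e/ and /i/, so it spirantizes to the fricative [x]. /d/ is a stop between vowels /a/ and /a/, so it spirantizes to the fricative [z]. → [xuvexiazao].
/eedibetinin/: /d/ is a stop between vowels /e/ and /i/, so it spirantizes to the fricative [z]. /b/ is a stop between vowels /i/ and /e/, so it spirantizes to the fricative [v]. /t/ is a stop between vowels /e/ and /i/, so it spirantizes to the fricative [s]. → [eezivesinin].
/betekoekeotuituod/: /t/ is a stop between vowels /e/ and /e/, so it spirantizes to the fricative [s]. /k/ is a stop between vowels /e/ and /o/, so it spirantizes to the fricative [x]. /k/ is a stop between vowels /e/ and /e/, so it spirantizes to the fricative [x]. /t/ is a stop between vowels /o/ and /u/, so it spirantizes to the fricative [s]. /t/ is a stop between vowels /i/ and /u/, so it spirantizes to the fricative [s]. → [besexoexeosuisuod].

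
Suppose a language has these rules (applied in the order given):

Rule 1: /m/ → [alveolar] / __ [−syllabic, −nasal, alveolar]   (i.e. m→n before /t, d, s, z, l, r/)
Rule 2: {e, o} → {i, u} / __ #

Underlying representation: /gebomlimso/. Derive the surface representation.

gebonlinsu

Rule 1 (nasal place assimilation): /m/ precedes the alveolar consonant /l/, so it assimilates in place to [n]. /m/ precedes the alveolar consonant /s/, so it assimilates in place to [n]. /gebomlimso/ → gebonlinso.
Rule 2 (final vowel raising): /o/ is a mid vowel in word-final position, so it raises to [u]. /gebonlinso/ → gebonlinsu.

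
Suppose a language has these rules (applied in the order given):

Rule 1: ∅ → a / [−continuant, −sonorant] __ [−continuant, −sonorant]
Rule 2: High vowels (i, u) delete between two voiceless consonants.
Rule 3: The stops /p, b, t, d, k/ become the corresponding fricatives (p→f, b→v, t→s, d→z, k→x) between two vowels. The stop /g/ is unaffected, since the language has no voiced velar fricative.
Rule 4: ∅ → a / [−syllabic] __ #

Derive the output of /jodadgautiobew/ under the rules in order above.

jozazagausiovewa

Rule 1 (stop-cluster a-epenthesis): /d/ and /g/ form a stop–stop cluster, so [a] is inserted between them. /jodadgautiobew/ → jodadagautiobew.
Rule 2 (high vowel syncope): no segment meets the environment; /jodadagautiobew/ is unchanged.
Rule 3 (intervocalic spirantization): /d/ is a stop between vowels /o/ and /a/, so it spirantizes to the fricative [z]. /d/ is a stop between vowels /a/ and /a/, so it spirantizes to the fricative [z]. /t/ is a stop between vowels /u/ and /i/, so it spirantizes to the fricative [s]. /b/ is a stop between vowels /o/ and /e/, so it spirantizes to the fricative [v]. /jodadagautiobew/ → jozazagausiovew.
Rule 4 (final a-epenthesis): the form ends in the consonant /w/, so [a] is inserted word-finally. /jozazagausiovew/ → jozazagausiovewa.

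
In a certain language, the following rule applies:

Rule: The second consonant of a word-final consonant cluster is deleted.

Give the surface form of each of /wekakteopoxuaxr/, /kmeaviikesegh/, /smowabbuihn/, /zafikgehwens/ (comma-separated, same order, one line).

wekakteopoxuax, kmeaviikeseg, smowabbuih, zafikgehwen

/wekakteopoxuaxr/: /r/ is the second consonant of a word-final cluster /xr/, so it deletes. → [wekakteopoxuax].
/kmeaviikesegh/: /h/ is the second consonant of a word-final cluster /gh/, so it deletes. → [kmeaviikeseg].
/smowabbuihn/: /n/ is the second consonant of a word-final cluster /hn/, so it deletes. → [smowabbuih].
/zafikgehwens/: /s/ is the second consonant of a word-final cluster /ns/, so it deletes. → [zafikgehwen].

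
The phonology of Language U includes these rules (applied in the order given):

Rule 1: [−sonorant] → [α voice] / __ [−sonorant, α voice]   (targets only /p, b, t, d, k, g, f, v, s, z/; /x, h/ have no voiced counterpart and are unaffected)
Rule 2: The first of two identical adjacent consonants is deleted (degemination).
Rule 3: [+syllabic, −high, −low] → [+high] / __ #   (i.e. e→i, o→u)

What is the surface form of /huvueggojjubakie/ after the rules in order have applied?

Rule 1 (regressive voicing assimilation): no segment meets the environment; /huvueggojjubakie/ is unchanged.
Rule 2 (degemination): /gg/ is a geminate; the first /g/ deletes. /jj/ is a geminate; the first /j/ deletes. /huvueggojjubakie/ → huvuegojubakie.
Rule 3 (final vowel raising): /e/ is a mid vowel in word-final position, so it raises to [i]. /huvuegojubakie/ → huvuegojubakii.

huvuegojubakii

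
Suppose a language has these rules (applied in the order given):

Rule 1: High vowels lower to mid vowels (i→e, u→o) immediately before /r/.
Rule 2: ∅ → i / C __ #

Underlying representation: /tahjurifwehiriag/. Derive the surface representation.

Rule 1 (pre-rhotic lowering): /u/ is a high vowel immediately before /r/, so it lowers to [o]. /i/ is a high vowel immediately before /r/, so it lowers to [e]. /tahjurifwehiriag/ → tahjorifweheriag.
Rule 2 (final i-epenthesis): the form ends in the consonant /g/, so [i] is inserted word-finally. /tahjorifweheriag/ → tahjorifweheriagi.

tahjorifweheriagi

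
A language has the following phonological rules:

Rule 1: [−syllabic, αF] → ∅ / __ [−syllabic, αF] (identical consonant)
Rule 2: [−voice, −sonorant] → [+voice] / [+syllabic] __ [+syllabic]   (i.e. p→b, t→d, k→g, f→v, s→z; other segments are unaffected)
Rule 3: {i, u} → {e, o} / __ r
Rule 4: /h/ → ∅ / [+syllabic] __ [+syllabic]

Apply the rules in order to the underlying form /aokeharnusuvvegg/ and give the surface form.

aogearnuzuveg

Rule 1 (degemination): /vv/ is a geminate; the first /v/ deletes. /gg/ is a geminate; the first /g/ deletes. /aokeharnusuvvegg/ → aokeharnusuveg.
Rule 2 (intervocalic voicing): /k/ is a voiceless obstruent between vowels /o/ and /e/, so it voices to [g]. /s/ is a voiceless obstruent between vowels /u/ and /u/, so it voices to [z]. /aokeharnusuveg/ → aogeharnuzuveg.
Rule 3 (pre-rhotic lowering): no segment meets the environment; /aogeharnuzuveg/ is unchanged.
Rule 4 (intervocalic h-deletion): /h/ occurs between vowels /e/ and /a/, so it deletes. /aogeharnuzuveg/ → aogearnuzuveg.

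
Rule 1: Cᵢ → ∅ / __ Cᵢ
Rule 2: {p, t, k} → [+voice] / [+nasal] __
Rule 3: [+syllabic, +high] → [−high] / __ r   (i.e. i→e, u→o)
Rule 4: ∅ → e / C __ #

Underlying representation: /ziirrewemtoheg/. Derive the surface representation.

Rule 1 (degemination): /rr/ is a geminate; the first /r/ deletes. /ziirrewemtoheg/ → ziirewemtoheg.
Rule 2 (post-nasal voicing): /t/ is a voiceless stop immediately after the nasal /m/, so it voices to [d]. /ziirewemtoheg/ → ziirewemdoheg.
Rule 3 (pre-rhotic lowering): /i/ is a high vowel immediately before /r/, so it lowers to [e]. /ziirewemdoheg/ → zierewemdoheg.
Rule 4 (final e-epenthesis): the form ends in the consonant /g/, so [e] is inserted word-finally. /zierewemdoheg/ → zierewemdohege.

zierewemdohege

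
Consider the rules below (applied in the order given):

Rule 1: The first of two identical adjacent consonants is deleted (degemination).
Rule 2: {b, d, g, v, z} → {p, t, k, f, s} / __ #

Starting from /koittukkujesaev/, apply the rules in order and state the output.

koitukujesaef

Rule 1 (degemination): /tt/ is a geminate; the first /t/ deletes. /kk/ is a geminate; the first /k/ deletes. /koittukkujesaev/ → koitukujesaev.
Rule 2 (final devoicing): /v/ is a voiced obstruent in word-final position, so it devoices to [f]. /koitukujesaev/ → koitukujesaef.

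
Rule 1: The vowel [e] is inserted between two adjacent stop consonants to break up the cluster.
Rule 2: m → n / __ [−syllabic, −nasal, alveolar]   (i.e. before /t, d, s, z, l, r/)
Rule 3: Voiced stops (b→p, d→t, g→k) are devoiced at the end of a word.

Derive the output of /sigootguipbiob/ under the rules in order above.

Rule 1 (stop-cluster e-epenthesis): /t/ and /g/ form a stop–stop cluster, so [e] is inserted between them. /p/ and /b/ form a stop–stop cluster, so [e] is inserted between them. /sigootguipbiob/ → sigooteguipebiob.
Rule 2 (nasal place assimilation): no segment meets the environment; /sigooteguipebiob/ is unchanged.
Rule 3 (final devoicing): /b/ is a voiced stop in word-final position, so it devoices to [p]. /sigooteguipebiob/ → sigooteguipebiop.

sigooteguipebiop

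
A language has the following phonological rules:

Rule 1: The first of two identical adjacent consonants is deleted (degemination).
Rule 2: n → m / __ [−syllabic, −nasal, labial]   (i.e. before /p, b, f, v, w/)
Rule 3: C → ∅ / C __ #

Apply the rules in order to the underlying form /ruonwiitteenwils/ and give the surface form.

Rule 1 (degemination): /tt/ is a geminate; the first /t/ deletes. /ruonwiitteenwils/ → ruonwiiteenwils.
Rule 2 (nasal place assimilation): /n/ precedes the labial consonant /w/, so it assimilates in place to [m]. /n/ precedes the labial consonant /w/, so it assimilates in place to [m]. /ruonwiiteenwils/ → ruomwiiteemwils.
Rule 3 (final cluster simplification): /s/ is the second consonant of a word-final cluster /ls/, so it deletes. /ruomwiiteemwils/ → ruomwiiteemwil.

ruomwiiteemwil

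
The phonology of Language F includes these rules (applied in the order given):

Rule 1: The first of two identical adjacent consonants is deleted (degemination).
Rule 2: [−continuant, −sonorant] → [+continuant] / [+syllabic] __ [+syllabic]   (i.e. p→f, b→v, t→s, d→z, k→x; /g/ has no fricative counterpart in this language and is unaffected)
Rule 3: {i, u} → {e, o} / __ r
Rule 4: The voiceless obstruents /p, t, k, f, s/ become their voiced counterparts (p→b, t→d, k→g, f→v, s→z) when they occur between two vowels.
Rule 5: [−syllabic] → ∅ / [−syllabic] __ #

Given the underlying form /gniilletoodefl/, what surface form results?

Rule 1 (degemination): /ll/ is a geminate; the first /l/ deletes. /gniilletoodefl/ → gniiletoodefl.
Rule 2 (intervocalic spirantization): /t/ is a stop between vowels /e/ and /o/, so it spirantizes to the fricative [s]. /d/ is a stop between vowels /o/ and /e/, so it spirantizes to the fricative [z]. /gniiletoodefl/ → gniilesoozefl.
Rule 3 (pre-rhotic lowering): no segment meets the environment; /gniilesoozefl/ is unchanged.
Rule 4 (intervocalic voicing): /s/ is a voiceless obstruent between vowels /e/ and /o/, so it voices to [z]. /gniilesoozefl/ → gniilezoozefl.
Rule 5 (final cluster simplification): /l/ is the second consonant of a word-final cluster /fl/, so it deletes. /gniilezoozefl/ → gniilezoozef.

gniilezoozef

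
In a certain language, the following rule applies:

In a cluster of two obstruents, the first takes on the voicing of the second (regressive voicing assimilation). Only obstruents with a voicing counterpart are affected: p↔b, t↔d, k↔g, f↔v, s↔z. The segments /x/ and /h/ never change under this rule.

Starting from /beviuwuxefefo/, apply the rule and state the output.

beviuwuxefefo

No segment of /beviuwuxefefo/ meets the structural description of the rule, so the form surfaces unchanged.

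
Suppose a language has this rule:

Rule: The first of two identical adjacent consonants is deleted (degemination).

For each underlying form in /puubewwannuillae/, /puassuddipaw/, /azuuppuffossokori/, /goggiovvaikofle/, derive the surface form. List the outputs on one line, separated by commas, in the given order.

puubewanuilae, puasudipaw, azuupufosokori, gogiovaikofle

/puubewwannuillae/: /ww/ is a geminate; the first /w/ deletes. /nn/ is a geminate; the first /n/ deletes. /ll/ is a geminate; the first /l/ deletes. → [puubewanuilae].
/puassuddipaw/: /ss/ is a geminate; the first /s/ deletes. /dd/ is a geminate; the first /d/ deletes. → [puasudipaw].
/azuuppuffossokori/: /pp/ is a geminate; the first /p/ deletes. /ff/ is a geminate; the first /f/ deletes. /ss/ is a geminate; the first /s/ deletes. → [azuupufosokori].
/goggiovvaikofle/: /gg/ is a geminate; the first /g/ deletes. /vv/ is a geminate; the first /v/ deletes. → [gogiovaikofle].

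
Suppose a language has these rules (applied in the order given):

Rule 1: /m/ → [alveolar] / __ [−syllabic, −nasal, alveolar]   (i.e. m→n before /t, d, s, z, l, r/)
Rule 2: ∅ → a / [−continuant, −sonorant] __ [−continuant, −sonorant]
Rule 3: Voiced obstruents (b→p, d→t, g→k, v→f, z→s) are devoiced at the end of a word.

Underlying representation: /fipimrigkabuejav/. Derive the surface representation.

fipinrigakabuejaf

Rule 1 (nasal place assimilation): /m/ precedes the alveolar consonant /r/, so it assimilates in place to [n]. /fipimrigkabuejav/ → fipinrigkabuejav.
Rule 2 (stop-cluster a-epenthesis): /g/ and /k/ form a stop–stop cluster, so [a] is inserted between them. /fipinrigkabuejav/ → fipinrigakabuejav.
Rule 3 (final devoicing): /v/ is a voiced obstruent in word-final position, so it devoices to [f]. /fipinrigakabuejav/ → fipinrigakabuejaf.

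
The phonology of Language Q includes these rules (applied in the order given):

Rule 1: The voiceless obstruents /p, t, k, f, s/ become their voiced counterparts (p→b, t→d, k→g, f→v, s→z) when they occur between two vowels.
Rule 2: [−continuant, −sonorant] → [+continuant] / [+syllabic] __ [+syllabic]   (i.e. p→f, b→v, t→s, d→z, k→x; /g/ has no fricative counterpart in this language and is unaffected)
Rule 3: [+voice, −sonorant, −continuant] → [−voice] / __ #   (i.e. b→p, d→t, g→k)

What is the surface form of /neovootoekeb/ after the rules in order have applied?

Rule 1 (intervocalic voicing): /t/ is a voiceless obstruent between vowels /o/ and /o/, so it voices to [d]. /k/ is a voiceless obstruent between vowels /e/ and /e/, so it voices to [g]. /neovootoekeb/ → neovoodoegeb.
Rule 2 (intervocalic spirantization): /d/ is a stop between vowels /o/ and /o/, so it spirantizes to the fricative [z]. /neovoodoegeb/ → neovoozoegeb.
Rule 3 (final devoicing): /b/ is a voiced stop in word-final position, so it devoices to [p]. /neovoozoegeb/ → neovoozoegep.

neovoozoegep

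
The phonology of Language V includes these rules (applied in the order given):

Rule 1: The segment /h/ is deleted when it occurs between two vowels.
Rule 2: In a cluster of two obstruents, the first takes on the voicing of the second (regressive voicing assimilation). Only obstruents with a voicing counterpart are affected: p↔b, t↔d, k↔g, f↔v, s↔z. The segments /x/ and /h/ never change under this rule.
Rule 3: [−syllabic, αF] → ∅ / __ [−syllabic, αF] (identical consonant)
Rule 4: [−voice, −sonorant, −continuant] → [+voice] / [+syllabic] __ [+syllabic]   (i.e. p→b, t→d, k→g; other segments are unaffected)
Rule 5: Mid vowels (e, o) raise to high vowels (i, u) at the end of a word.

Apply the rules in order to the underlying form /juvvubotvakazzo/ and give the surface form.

Rule 1 (intervocalic h-deletion): no segment meets the environment; /juvvubotvakazzo/ is unchanged.
Rule 2 (regressive voicing assimilation): /t/ precedes the voiced obstruent /v/, so it voices to [d] by assimilation. /juvvubotvakazzo/ → juvvubodvakazzo.
Rule 3 (degemination): /vv/ is a geminate; the first /v/ deletes. /zz/ is a geminate; the first /z/ deletes. /juvvubodvakazzo/ → juvubodvakazo.
Rule 4 (intervocalic voicing): /k/ is a voiceless stop between vowels /a/ and /a/, so it voices to [g]. /juvubodvakazo/ → juvubodvagazo.
Rule 5 (final vowel raising): /o/ is a mid vowel in word-final position, so it raises to [u]. /juvubodvagazo/ → juvubodvagazu.

juvubodvagazu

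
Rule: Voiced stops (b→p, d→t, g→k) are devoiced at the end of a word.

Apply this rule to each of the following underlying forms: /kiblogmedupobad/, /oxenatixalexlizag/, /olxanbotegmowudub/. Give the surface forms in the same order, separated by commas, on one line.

/kiblogmedupobad/: /d/ is a voiced stop in word-final position, so it devoices to [t]. → [kiblogmedupobat].
/oxenatixalexlizag/: /g/ is a voiced stop in word-final position, so it devoices to [k]. → [oxenatixalexlizak].
/olxanbotegmowudub/: /b/ is a voiced stop in word-final position, so it devoices to [p]. → [olxanbotegmowudup].

kiblogmedupobat, oxenatixalexlizak, olxanbotegmowudup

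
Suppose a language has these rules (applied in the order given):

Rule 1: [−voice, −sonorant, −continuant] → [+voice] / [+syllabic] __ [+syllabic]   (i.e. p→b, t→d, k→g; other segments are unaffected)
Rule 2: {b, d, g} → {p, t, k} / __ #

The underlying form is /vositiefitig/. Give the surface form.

Rule 1 (intervocalic voicing): /t/ is a voiceless stop between vowels /i/ and /i/, so it voices to [d]. /t/ is a voiceless stop between vowels /i/ and /i/, so it voices to [d]. /vositiefitig/ → vosidiefidig.
Rule 2 (final devoicing): /g/ is a voiced stop in word-final position, so it devoices to [k]. /vosidiefidig/ → vosidiefidik.

vosidiefidik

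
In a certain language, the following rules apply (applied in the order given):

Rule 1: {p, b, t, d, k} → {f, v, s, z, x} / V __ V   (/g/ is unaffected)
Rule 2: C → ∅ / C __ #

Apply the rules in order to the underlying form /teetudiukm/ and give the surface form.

teesuziuk

Rule 1 (intervocalic spirantization): /t/ is a stop between vowels /e/ and /u/, so it spirantizes to the fricative [s]. /d/ is a stop between vowels /u/ and /i/, so it spirantizes to the fricative [z]. /teetudiukm/ → teesuziukm.
Rule 2 (final cluster simplification): /m/ is the second consonant of a word-final cluster /km/, so it deletes. /teesuziukm/ → teesuziuk.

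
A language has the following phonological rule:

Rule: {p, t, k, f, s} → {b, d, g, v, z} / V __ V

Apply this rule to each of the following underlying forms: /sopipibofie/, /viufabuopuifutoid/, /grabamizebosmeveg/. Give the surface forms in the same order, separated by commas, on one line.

/sopipibofie/: /p/ is a voiceless obstruent between vowels /o/ and /i/, so it voices to [b]. /p/ is a voiceless obstruent between vowels /i/ and /i/, so it voices to [b]. /f/ is a voiceless obstruent between vowels /o/ and /i/, so it voices to [v]. → [sobibibovie].
/viufabuopuifutoid/: /f/ is a voiceless obstruent between vowels /u/ and /a/, so it voices to [v]. /p/ is a voiceless obstruent between vowels /o/ and /u/, so it voices to [b]. /f/ is a voiceless obstruent between vowels /i/ and /u/, so it voices to [v]. /t/ is a voiceless obstruent between vowels /u/ and /o/, so it voices to [d]. → [viuvabuobuivudoid].
/grabamizebosmeveg/: the rule's environment is not met; surfaces unchanged as [grabamizebosmeveg].

sobibibovie, viuvabuobuivudoid, grabamizebosmeveg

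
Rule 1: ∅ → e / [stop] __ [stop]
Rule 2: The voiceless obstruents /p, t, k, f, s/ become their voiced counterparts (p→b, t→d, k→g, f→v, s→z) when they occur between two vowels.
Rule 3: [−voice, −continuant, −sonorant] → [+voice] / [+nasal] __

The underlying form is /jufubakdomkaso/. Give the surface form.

Rule 1 (stop-cluster e-epenthesis): /k/ and /d/ form a stop–stop cluster, so [e] is inserted between them. /jufubakdomkaso/ → jufubakedomkaso.
Rule 2 (intervocalic voicing): /f/ is a voiceless obstruent between vowels /u/ and /u/, so it voices to [v]. /k/ is a voiceless obstruent between vowels /a/ and /e/, so it voices to [g]. /s/ is a voiceless obstruent between vowels /a/ and /o/, so it voices to [z]. /jufubakedomkaso/ → juvubagedomkazo.
Rule 3 (post-nasal voicing): /k/ is a voiceless stop immediately after the nasal /m/, so it voices to [g]. /juvubagedomkazo/ → juvubagedomgazo.

juvubagedomgazo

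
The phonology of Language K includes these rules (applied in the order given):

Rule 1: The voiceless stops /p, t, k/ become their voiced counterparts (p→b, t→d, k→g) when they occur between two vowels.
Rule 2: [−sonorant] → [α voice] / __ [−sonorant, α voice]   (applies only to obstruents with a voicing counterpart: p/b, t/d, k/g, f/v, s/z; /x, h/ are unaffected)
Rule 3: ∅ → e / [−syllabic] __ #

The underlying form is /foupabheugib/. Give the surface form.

foubapheugibe

Rule 1 (intervocalic voicing): /p/ is a voiceless stop between vowels /u/ and /a/, so it voices to [b]. /foupabheugib/ → foubabheugib.
Rule 2 (regressive voicing assimilation): /b/ precedes the voiceless obstruent /h/, so it devoices to [p] by assimilation. /foubabheugib/ → foubapheugib.
Rule 3 (final e-epenthesis): the form ends in the consonant /b/, so [e] is inserted word-finally. /foubapheugib/ → foubapheugibe.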